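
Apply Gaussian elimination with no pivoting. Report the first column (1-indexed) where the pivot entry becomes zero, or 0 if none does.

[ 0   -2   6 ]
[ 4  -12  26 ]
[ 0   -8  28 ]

first zero-pivot column = 1

Naive forward elimination:
Pivot entry (1,1) is zero but row 2 has 4 in column 1 -> naive elimination stops; a row interchange (e.g. R1 <-> R2) would be required here.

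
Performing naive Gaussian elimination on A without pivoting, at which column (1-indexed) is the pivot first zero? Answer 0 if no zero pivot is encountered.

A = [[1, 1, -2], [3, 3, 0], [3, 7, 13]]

Naive forward elimination:
R2 <- R2 - (3)*R1:  [ 0  0  6 ]
R3 <- R3 - (3)*R1:  [  0   4  19 ]
Matrix at this point:
[ 1  1  -2 ]
[ 0  0   6 ]
[ 0  4  19 ]
Pivot entry (2,2) is zero but row 3 has 4 in column 2 -> naive elimination stops; a row interchange (e.g. R2 <-> R3) would be required here.

first zero-pivot column = 2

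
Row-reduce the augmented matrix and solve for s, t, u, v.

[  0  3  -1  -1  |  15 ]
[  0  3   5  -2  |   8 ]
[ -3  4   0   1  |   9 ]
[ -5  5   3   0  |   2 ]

Forward elimination on [A|b]:
R1 <-> R3   (pivot in column 1 was zero)
[ -3  4   0   1   9 ]
[  0  3   5  -2   8 ]
[  0  3  -1  -1  15 ]
[ -5  5   3   0   2 ]
R4 <- R4 - (5/3)*R1:  [    0  -5/3     3  -5/3   -13 ]
R3 <- R3 - (1)*R2:  [  0   0  -6   1   7 ]
R4 <- R4 - (-5/9)*R2:  [     0      0   52/9  -25/9  -77/9 ]
R4 <- R4 - (-26/27)*R3:  [      0       0       0  -49/27  -49/27 ]
Row echelon form:
[ -3  4   0       1  |       9 ]
[  0  3   5      -2  |       8 ]
[  0  0  -6       1  |       7 ]
[  0  0   0  -49/27  |  -49/27 ]
Back-substitution:
v = (-49/27) / (-49/27) = 1
u = (7 - (1)*(1)) / -6 = -1
t = (8 - (5)*(-1) - (-2)*(1)) / 3 = 5
s = (9 - (4)*(5) - (1)*(1)) / -3 = 4

(4, 5, -1, 1)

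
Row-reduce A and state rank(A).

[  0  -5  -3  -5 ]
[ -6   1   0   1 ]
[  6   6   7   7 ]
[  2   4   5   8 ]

Row reduction:
R1 <-> R2   (pivot in column 1 was zero)
[ -6   1   0   1 ]
[  0  -5  -3  -5 ]
[  6   6   7   7 ]
[  2   4   5   8 ]
R3 <- R3 - (-1)*R1:  [ 0  7  7  8 ]
R4 <- R4 - (-1/3)*R1:  [    0  13/3     5  25/3 ]
R3 <- R3 - (-7/5)*R2:  [    0     0  14/5     1 ]
R4 <- R4 - (-13/15)*R2:  [    0     0  12/5     4 ]
R4 <- R4 - (6/7)*R3:  [    0     0     0  22/7 ]
Row echelon form:
[ -6   1     0     1 ]
[  0  -5    -3    -5 ]
[  0   0  14/5     1 ]
[  0   0     0  22/7 ]
Nonzero rows / pivot columns: 4

rank(A) = 4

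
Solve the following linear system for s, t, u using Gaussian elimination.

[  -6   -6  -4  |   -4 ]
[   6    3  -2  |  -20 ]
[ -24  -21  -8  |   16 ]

(-2, 0, 4)

Forward elimination on [A|b]:
R2 <- R2 - (-1)*R1:  [   0   -3   -6  -24 ]
R3 <- R3 - (4)*R1:  [  0   3   8  32 ]
R3 <- R3 - (-1)*R2:  [ 0  0  2  8 ]
Row echelon form:
[ -6  -6  -4  |   -4 ]
[  0  -3  -6  |  -24 ]
[  0   0   2  |    8 ]
Back-substitution:
u = (8) / 2 = 4
t = (-24 - (-6)*(4)) / -3 = 0
s = (-4 - (-6)*(0) - (-4)*(4)) / -6 = -2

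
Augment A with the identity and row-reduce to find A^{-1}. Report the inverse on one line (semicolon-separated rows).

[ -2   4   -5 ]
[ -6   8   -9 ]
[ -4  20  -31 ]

Gauss-Jordan on [A | I]:
R1 <- (1/-2)*R1:  [    1    -2   5/2  |  -1/2     0     0 ]
R2 <- R2 - (-6)*R1:  [  0  -4   6  |  -3   1   0 ]
R3 <- R3 - (-4)*R1:  [   0   12  -21  |   -2    0    1 ]
R2 <- (1/-4)*R2:  [    0     1  -3/2  |   3/4  -1/4     0 ]
R1 <- R1 - (-2)*R2:  [    1     0  -1/2  |     1  -1/2     0 ]
R3 <- R3 - (12)*R2:  [   0    0   -3  |  -11    3    1 ]
R3 <- (1/-3)*R3:  [    0     0     1  |  11/3    -1  -1/3 ]
R1 <- R1 - (-1/2)*R3:  [    1     0     0  |  17/6    -1  -1/6 ]
R2 <- R2 - (-3/2)*R3:  [    0     1     0  |  25/4  -7/4  -1/2 ]
Right block of [I | A^{-1}] is the inverse:
[ 17/6    -1  -1/6 ]
[ 25/4  -7/4  -1/2 ]
[ 11/3    -1  -1/3 ]

inverse = [17/6 -1 -1/6; 25/4 -7/4 -1/2; 11/3 -1 -1/3]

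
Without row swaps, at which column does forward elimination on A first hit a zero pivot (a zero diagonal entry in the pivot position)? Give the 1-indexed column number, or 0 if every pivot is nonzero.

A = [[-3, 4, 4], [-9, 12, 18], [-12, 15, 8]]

Naive forward elimination:
R2 <- R2 - (3)*R1:  [ 0  0  6 ]
R3 <- R3 - (4)*R1:  [  0  -1  -8 ]
Matrix at this point:
[ -3   4   4 ]
[  0   0   6 ]
[  0  -1  -8 ]
Pivot entry (2,2) is zero but row 3 has -1 in column 2 -> naive elimination stops; a row interchange (e.g. R2 <-> R3) would be required here.

first zero-pivot column = 2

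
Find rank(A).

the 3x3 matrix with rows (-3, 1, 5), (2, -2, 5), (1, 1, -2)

Row reduction:
R2 <- R2 - (-2/3)*R1:  [    0  -4/3  25/3 ]
R3 <- R3 - (-1/3)*R1:  [    0   4/3  -1/3 ]
R3 <- R3 - (-1)*R2:  [ 0  0  8 ]
Row echelon form:
[ -3     1     5 ]
[  0  -4/3  25/3 ]
[  0     0     8 ]
Nonzero rows / pivot columns: 3

rank(A) = 3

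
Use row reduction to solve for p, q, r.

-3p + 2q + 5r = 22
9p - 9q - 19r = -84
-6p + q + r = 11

(-1, 2, 3)

Forward elimination on [A|b]:
R2 <- R2 - (-3)*R1:  [   0   -3   -4  -18 ]
R3 <- R3 - (2)*R1:  [   0   -3   -9  -33 ]
R3 <- R3 - (1)*R2:  [   0    0   -5  -15 ]
Row echelon form:
[ -3   2   5  |   22 ]
[  0  -3  -4  |  -18 ]
[  0   0  -5  |  -15 ]
Back-substitution:
r = (-15) / -5 = 3
q = (-18 - (-4)*(3)) / -3 = 2
p = (22 - (2)*(2) - (5)*(3)) / -3 = -1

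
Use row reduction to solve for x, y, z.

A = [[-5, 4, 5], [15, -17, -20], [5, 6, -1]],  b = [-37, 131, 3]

Forward elimination on [A|b]:
R2 <- R2 - (-3)*R1:  [  0  -5  -5  20 ]
R3 <- R3 - (-1)*R1:  [   0   10    4  -34 ]
R3 <- R3 - (-2)*R2:  [  0   0  -6   6 ]
Row echelon form:
[ -5   4   5  |  -37 ]
[  0  -5  -5  |   20 ]
[  0   0  -6  |    6 ]
Back-substitution:
z = (6) / -6 = -1
y = (20 - (-5)*(-1)) / -5 = -3
x = (-37 - (4)*(-3) - (5)*(-1)) / -5 = 4

(4, -3, -1)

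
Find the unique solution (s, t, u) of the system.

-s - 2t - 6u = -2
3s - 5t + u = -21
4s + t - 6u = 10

Forward elimination on [A|b]:
R2 <- R2 - (-3)*R1:  [   0  -11  -17  -27 ]
R3 <- R3 - (-4)*R1:  [   0   -7  -30    2 ]
R3 <- R3 - (7/11)*R2:  [       0        0  -211/11   211/11 ]
Row echelon form:
[ -1   -2       -6  |      -2 ]
[  0  -11      -17  |     -27 ]
[  0    0  -211/11  |  211/11 ]
Back-substitution:
u = (211/11) / (-211/11) = -1
t = (-27 - (-17)*(-1)) / -11 = 4
s = (-2 - (-2)*(4) - (-6)*(-1)) / -1 = 0

(0, 4, -1)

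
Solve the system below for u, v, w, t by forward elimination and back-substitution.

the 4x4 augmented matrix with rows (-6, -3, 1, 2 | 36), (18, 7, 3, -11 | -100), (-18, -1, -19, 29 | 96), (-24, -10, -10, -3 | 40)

(-3, -2, 4, 4)

Forward elimination on [A|b]:
R2 <- R2 - (-3)*R1:  [  0  -2   6  -5   8 ]
R3 <- R3 - (3)*R1:  [   0    8  -22   23  -12 ]
R4 <- R4 - (4)*R1:  [    0     2   -14   -11  -104 ]
R3 <- R3 - (-4)*R2:  [  0   0   2   3  20 ]
R4 <- R4 - (-1)*R2:  [   0    0   -8  -16  -96 ]
R4 <- R4 - (-4)*R3:  [   0    0    0   -4  -16 ]
Row echelon form:
[ -6  -3  1   2  |   36 ]
[  0  -2  6  -5  |    8 ]
[  0   0  2   3  |   20 ]
[  0   0  0  -4  |  -16 ]
Back-substitution:
t = (-16) / -4 = 4
w = (20 - (3)*(4)) / 2 = 4
v = (8 - (6)*(4) - (-5)*(4)) / -2 = -2
u = (36 - (-3)*(-2) - (1)*(4) - (2)*(4)) / -6 = -3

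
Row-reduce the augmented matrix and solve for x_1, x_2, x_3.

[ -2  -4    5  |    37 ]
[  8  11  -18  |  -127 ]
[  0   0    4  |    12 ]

Forward elimination on [A|b]:
R2 <- R2 - (-4)*R1:  [  0  -5   2  21 ]
Row echelon form:
[ -2  -4  5  |  37 ]
[  0  -5  2  |  21 ]
[  0   0  4  |  12 ]
Back-substitution:
x_3 = (12) / 4 = 3
x_2 = (21 - (2)*(3)) / -5 = -3
x_1 = (37 - (-4)*(-3) - (5)*(3)) / -2 = -5

(-5, -3, 3)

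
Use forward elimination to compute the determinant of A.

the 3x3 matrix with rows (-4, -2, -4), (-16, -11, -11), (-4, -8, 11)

Forward elimination:
R2 <- R2 - (4)*R1:  [  0  -3   5 ]
R3 <- R3 - (1)*R1:  [  0  -6  15 ]
R3 <- R3 - (2)*R2:  [ 0  0  5 ]
Upper-triangular form:
[ -4  -2  -4 ]
[  0  -3   5 ]
[  0   0   5 ]
det(A) = (-1)^0 * (-4) * (-3) * (5) = 60  (0 row swaps -> sign +1)

det(A) = 60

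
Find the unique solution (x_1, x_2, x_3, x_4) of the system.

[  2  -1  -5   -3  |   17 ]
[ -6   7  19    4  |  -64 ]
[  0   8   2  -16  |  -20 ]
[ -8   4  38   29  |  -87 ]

(5, 0, -2, 1)

Forward elimination on [A|b]:
R2 <- R2 - (-3)*R1:  [   0    4    4   -5  -13 ]
R4 <- R4 - (-4)*R1:  [   0    0   18   17  -19 ]
R3 <- R3 - (2)*R2:  [  0   0  -6  -6   6 ]
R4 <- R4 - (-3)*R3:  [  0   0   0  -1  -1 ]
Row echelon form:
[ 2  -1  -5  -3  |   17 ]
[ 0   4   4  -5  |  -13 ]
[ 0   0  -6  -6  |    6 ]
[ 0   0   0  -1  |   -1 ]
Back-substitution:
x_4 = (-1) / -1 = 1
x_3 = (6 - (-6)*(1)) / -6 = -2
x_2 = (-13 - (4)*(-2) - (-5)*(1)) / 4 = 0
x_1 = (17 - (-1)*(0) - (-5)*(-2) - (-3)*(1)) / 2 = 5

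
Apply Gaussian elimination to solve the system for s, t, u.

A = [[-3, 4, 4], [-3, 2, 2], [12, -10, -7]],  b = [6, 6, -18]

Forward elimination on [A|b]:
R2 <- R2 - (1)*R1:  [  0  -2  -2   0 ]
R3 <- R3 - (-4)*R1:  [ 0  6  9  6 ]
R3 <- R3 - (-3)*R2:  [ 0  0  3  6 ]
Row echelon form:
[ -3   4   4  |  6 ]
[  0  -2  -2  |  0 ]
[  0   0   3  |  6 ]
Back-substitution:
u = (6) / 3 = 2
t = (0 - (-2)*(2)) / -2 = -2
s = (6 - (4)*(-2) - (4)*(2)) / -3 = -2

(-2, -2, 2)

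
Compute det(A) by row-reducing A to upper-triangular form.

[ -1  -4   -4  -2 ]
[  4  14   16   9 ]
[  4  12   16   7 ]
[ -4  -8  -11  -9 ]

det(A) = 30

Forward elimination:
R2 <- R2 - (-4)*R1:  [  0  -2   0   1 ]
R3 <- R3 - (-4)*R1:  [  0  -4   0  -1 ]
R4 <- R4 - (4)*R1:  [  0   8   5  -1 ]
R3 <- R3 - (2)*R2:  [  0   0   0  -3 ]
R4 <- R4 - (-4)*R2:  [ 0  0  5  3 ]
R3 <-> R4   (pivot in column 3 was zero)
[ -1  -4  -4  -2 ]
[  0  -2   0   1 ]
[  0   0   5   3 ]
[  0   0   0  -3 ]
Upper-triangular form:
[ -1  -4  -4  -2 ]
[  0  -2   0   1 ]
[  0   0   5   3 ]
[  0   0   0  -3 ]
det(A) = (-1)^1 * (-1) * (-2) * (5) * (-3) = 30  (1 row swap -> sign -1)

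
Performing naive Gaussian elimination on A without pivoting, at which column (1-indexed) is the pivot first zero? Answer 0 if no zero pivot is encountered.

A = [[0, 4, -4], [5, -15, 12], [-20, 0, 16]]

first zero-pivot column = 1

Naive forward elimination:
Pivot entry (1,1) is zero but row 2 has 5 in column 1 -> naive elimination stops; a row interchange (e.g. R1 <-> R2) would be required here.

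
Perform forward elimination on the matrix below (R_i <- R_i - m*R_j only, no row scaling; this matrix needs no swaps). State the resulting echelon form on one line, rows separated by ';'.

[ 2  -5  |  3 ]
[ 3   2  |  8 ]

Forward elimination:
R2 <- R2 - (3/2)*R1:  [    0  19/2   7/2 ]
Row echelon form:
[ 2    -5  |    3 ]
[ 0  19/2  |  7/2 ]

REF = [2 -5 3; 0 19/2 7/2]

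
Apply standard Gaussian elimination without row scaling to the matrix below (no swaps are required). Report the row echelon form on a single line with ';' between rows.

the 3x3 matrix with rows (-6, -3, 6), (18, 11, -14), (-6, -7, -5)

Forward elimination:
R2 <- R2 - (-3)*R1:  [ 0  2  4 ]
R3 <- R3 - (1)*R1:  [   0   -4  -11 ]
R3 <- R3 - (-2)*R2:  [  0   0  -3 ]
Row echelon form:
[ -6  -3   6 ]
[  0   2   4 ]
[  0   0  -3 ]

REF = [-6 -3 6; 0 2 4; 0 0 -3]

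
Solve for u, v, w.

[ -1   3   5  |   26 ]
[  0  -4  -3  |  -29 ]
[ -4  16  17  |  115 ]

(4, 5, 3)

Forward elimination on [A|b]:
R3 <- R3 - (4)*R1:  [  0   4  -3  11 ]
R3 <- R3 - (-1)*R2:  [   0    0   -6  -18 ]
Row echelon form:
[ -1   3   5  |   26 ]
[  0  -4  -3  |  -29 ]
[  0   0  -6  |  -18 ]
Back-substitution:
w = (-18) / -6 = 3
v = (-29 - (-3)*(3)) / -4 = 5
u = (26 - (3)*(5) - (5)*(3)) / -1 = 4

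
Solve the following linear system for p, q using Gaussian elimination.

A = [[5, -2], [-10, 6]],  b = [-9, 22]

Forward elimination on [A|b]:
R2 <- R2 - (-2)*R1:  [ 0  2  4 ]
Row echelon form:
[ 5  -2  |  -9 ]
[ 0   2  |   4 ]
Back-substitution:
q = (4) / 2 = 2
p = (-9 - (-2)*(2)) / 5 = -1

(-1, 2)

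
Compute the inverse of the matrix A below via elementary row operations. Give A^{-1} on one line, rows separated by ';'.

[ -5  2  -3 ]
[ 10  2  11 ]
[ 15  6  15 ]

Gauss-Jordan on [A | I]:
R1 <- (1/-5)*R1:  [    1  -2/5   3/5  |  -1/5     0     0 ]
R2 <- R2 - (10)*R1:  [ 0  6  5  |  2  1  0 ]
R3 <- R3 - (15)*R1:  [  0  12   6  |   3   0   1 ]
R2 <- (1/6)*R2:  [   0    1  5/6  |  1/3  1/6    0 ]
R1 <- R1 - (-2/5)*R2:  [     1      0  14/15  |  -1/15   1/15      0 ]
R3 <- R3 - (12)*R2:  [  0   0  -4  |  -1  -2   1 ]
R3 <- (1/-4)*R3:  [    0     0     1  |   1/4   1/2  -1/4 ]
R1 <- R1 - (14/15)*R3:  [     1      0      0  |  -3/10   -2/5   7/30 ]
R2 <- R2 - (5/6)*R3:  [    0     1     0  |   1/8  -1/4  5/24 ]
Right block of [I | A^{-1}] is the inverse:
[ -3/10  -2/5  7/30 ]
[   1/8  -1/4  5/24 ]
[   1/4   1/2  -1/4 ]

inverse = [-3/10 -2/5 7/30; 1/8 -1/4 5/24; 1/4 1/2 -1/4]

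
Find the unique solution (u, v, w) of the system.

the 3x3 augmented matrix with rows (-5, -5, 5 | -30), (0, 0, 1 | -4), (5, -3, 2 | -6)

Forward elimination on [A|b]:
R3 <- R3 - (-1)*R1:  [   0   -8    7  -36 ]
R2 <-> R3   (pivot in column 2 was zero)
[ -5  -5  5  -30 ]
[  0  -8  7  -36 ]
[  0   0  1   -4 ]
Row echelon form:
[ -5  -5  5  |  -30 ]
[  0  -8  7  |  -36 ]
[  0   0  1  |   -4 ]
Back-substitution:
w = (-4) / 1 = -4
v = (-36 - (7)*(-4)) / -8 = 1
u = (-30 - (-5)*(1) - (5)*(-4)) / -5 = 1

(1, 1, -4)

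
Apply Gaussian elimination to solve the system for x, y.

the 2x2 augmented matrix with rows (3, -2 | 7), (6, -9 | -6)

Forward elimination on [A|b]:
R2 <- R2 - (2)*R1:  [   0   -5  -20 ]
Row echelon form:
[ 3  -2  |    7 ]
[ 0  -5  |  -20 ]
Back-substitution:
y = (-20) / -5 = 4
x = (7 - (-2)*(4)) / 3 = 5

(5, 4)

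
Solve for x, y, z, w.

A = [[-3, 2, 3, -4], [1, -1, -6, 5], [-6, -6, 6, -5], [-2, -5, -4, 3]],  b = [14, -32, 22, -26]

(2, 0, 4, -2)

Forward elimination on [A|b]:
R2 <- R2 - (-1/3)*R1:  [     0   -1/3     -5   11/3  -82/3 ]
R3 <- R3 - (2)*R1:  [   0  -10    0    3   -6 ]
R4 <- R4 - (2/3)*R1:  [      0   -19/3      -6    17/3  -106/3 ]
R3 <- R3 - (30)*R2:  [    0     0   150  -107   814 ]
R4 <- R4 - (19)*R2:  [   0    0   89  -64  484 ]
R4 <- R4 - (89/150)*R3:  [       0        0        0  -77/150    77/75 ]
Row echelon form:
[ -3     2    3       -4  |     14 ]
[  0  -1/3   -5     11/3  |  -82/3 ]
[  0     0  150     -107  |    814 ]
[  0     0    0  -77/150  |  77/75 ]
Back-substitution:
w = (77/75) / (-77/150) = -2
z = (814 - (-107)*(-2)) / 150 = 4
y = (-82/3 - (-5)*(4) - (11/3)*(-2)) / (-1/3) = 0
x = (14 - (2)*(0) - (3)*(4) - (-4)*(-2)) / -3 = 2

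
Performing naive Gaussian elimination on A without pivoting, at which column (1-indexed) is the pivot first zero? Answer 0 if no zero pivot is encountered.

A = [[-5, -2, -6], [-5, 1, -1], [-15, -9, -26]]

Naive forward elimination:
R2 <- R2 - (1)*R1:  [ 0  3  5 ]
R3 <- R3 - (3)*R1:  [  0  -3  -8 ]
R3 <- R3 - (-1)*R2:  [  0   0  -3 ]
All pivots nonzero; naive elimination completes without hitting a zero pivot.

first zero-pivot column = 0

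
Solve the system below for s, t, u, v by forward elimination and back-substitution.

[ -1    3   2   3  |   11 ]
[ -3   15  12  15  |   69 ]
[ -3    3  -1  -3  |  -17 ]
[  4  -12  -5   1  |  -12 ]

(5, 2, 2, 2)

Forward elimination on [A|b]:
R2 <- R2 - (3)*R1:  [  0   6   6   6  36 ]
R3 <- R3 - (3)*R1:  [   0   -6   -7  -12  -50 ]
R4 <- R4 - (-4)*R1:  [  0   0   3  13  32 ]
R3 <- R3 - (-1)*R2:  [   0    0   -1   -6  -14 ]
R4 <- R4 - (-3)*R3:  [   0    0    0   -5  -10 ]
Row echelon form:
[ -1  3   2   3  |   11 ]
[  0  6   6   6  |   36 ]
[  0  0  -1  -6  |  -14 ]
[  0  0   0  -5  |  -10 ]
Back-substitution:
v = (-10) / -5 = 2
u = (-14 - (-6)*(2)) / -1 = 2
t = (36 - (6)*(2) - (6)*(2)) / 6 = 2
s = (11 - (3)*(2) - (2)*(2) - (3)*(2)) / -1 = 5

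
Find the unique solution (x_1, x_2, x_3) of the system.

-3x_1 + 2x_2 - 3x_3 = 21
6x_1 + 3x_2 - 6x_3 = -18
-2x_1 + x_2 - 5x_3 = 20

(-5, 0, -2)

Forward elimination on [A|b]:
R2 <- R2 - (-2)*R1:  [   0    7  -12   24 ]
R3 <- R3 - (2/3)*R1:  [    0  -1/3    -3     6 ]
R3 <- R3 - (-1/21)*R2:  [     0      0  -25/7   50/7 ]
Row echelon form:
[ -3  2     -3  |    21 ]
[  0  7    -12  |    24 ]
[  0  0  -25/7  |  50/7 ]
Back-substitution:
x_3 = (50/7) / (-25/7) = -2
x_2 = (24 - (-12)*(-2)) / 7 = 0
x_1 = (21 - (2)*(0) - (-3)*(-2)) / -3 = -5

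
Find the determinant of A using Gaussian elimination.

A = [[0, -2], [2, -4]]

det(A) = 4

Forward elimination:
R1 <-> R2   (pivot in column 1 was zero)
[ 2  -4 ]
[ 0  -2 ]
Upper-triangular form:
[ 2  -4 ]
[ 0  -2 ]
det(A) = (-1)^1 * (2) * (-2) = 4  (1 row swap -> sign -1)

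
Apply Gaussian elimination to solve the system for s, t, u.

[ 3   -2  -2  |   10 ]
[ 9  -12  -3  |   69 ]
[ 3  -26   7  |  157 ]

(2, -5, 3)

Forward elimination on [A|b]:
R2 <- R2 - (3)*R1:  [  0  -6   3  39 ]
R3 <- R3 - (1)*R1:  [   0  -24    9  147 ]
R3 <- R3 - (4)*R2:  [  0   0  -3  -9 ]
Row echelon form:
[ 3  -2  -2  |  10 ]
[ 0  -6   3  |  39 ]
[ 0   0  -3  |  -9 ]
Back-substitution:
u = (-9) / -3 = 3
t = (39 - (3)*(3)) / -6 = -5
s = (10 - (-2)*(-5) - (-2)*(3)) / 3 = 2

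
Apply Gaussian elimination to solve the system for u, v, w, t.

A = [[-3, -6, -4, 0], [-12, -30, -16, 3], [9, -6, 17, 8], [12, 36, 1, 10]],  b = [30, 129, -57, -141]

(0, -3, -3, -3)

Forward elimination on [A|b]:
R2 <- R2 - (4)*R1:  [  0  -6   0   3   9 ]
R3 <- R3 - (-3)*R1:  [   0  -24    5    8   33 ]
R4 <- R4 - (-4)*R1:  [   0   12  -15   10  -21 ]
R3 <- R3 - (4)*R2:  [  0   0   5  -4  -3 ]
R4 <- R4 - (-2)*R2:  [   0    0  -15   16   -3 ]
R4 <- R4 - (-3)*R3:  [   0    0    0    4  -12 ]
Row echelon form:
[ -3  -6  -4   0  |   30 ]
[  0  -6   0   3  |    9 ]
[  0   0   5  -4  |   -3 ]
[  0   0   0   4  |  -12 ]
Back-substitution:
t = (-12) / 4 = -3
w = (-3 - (-4)*(-3)) / 5 = -3
v = (9 - (3)*(-3)) / -6 = -3
u = (30 - (-6)*(-3) - (-4)*(-3)) / -3 = 0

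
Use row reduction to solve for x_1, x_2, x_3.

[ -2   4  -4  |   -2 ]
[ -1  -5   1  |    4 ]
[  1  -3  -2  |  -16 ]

Forward elimination on [A|b]:
R2 <- R2 - (1/2)*R1:  [  0  -7   3   5 ]
R3 <- R3 - (-1/2)*R1:  [   0   -1   -4  -17 ]
R3 <- R3 - (1/7)*R2:  [      0       0   -31/7  -124/7 ]
Row echelon form:
[ -2   4     -4  |      -2 ]
[  0  -7      3  |       5 ]
[  0   0  -31/7  |  -124/7 ]
Back-substitution:
x_3 = (-124/7) / (-31/7) = 4
x_2 = (5 - (3)*(4)) / -7 = 1
x_1 = (-2 - (4)*(1) - (-4)*(4)) / -2 = -5

(-5, 1, 4)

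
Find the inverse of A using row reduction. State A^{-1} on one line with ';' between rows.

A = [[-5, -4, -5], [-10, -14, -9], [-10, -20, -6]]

Gauss-Jordan on [A | I]:
R1 <- (1/-5)*R1:  [    1   4/5     1  |  -1/5     0     0 ]
R2 <- R2 - (-10)*R1:  [  0  -6   1  |  -2   1   0 ]
R3 <- R3 - (-10)*R1:  [   0  -12    4  |   -2    0    1 ]
R2 <- (1/-6)*R2:  [    0     1  -1/6  |   1/3  -1/6     0 ]
R1 <- R1 - (4/5)*R2:  [     1      0  17/15  |  -7/15   2/15      0 ]
R3 <- R3 - (-12)*R2:  [  0   0   2  |   2  -2   1 ]
R3 <- (1/2)*R3:  [   0    0    1  |    1   -1  1/2 ]
R1 <- R1 - (17/15)*R3:  [      1       0       0  |    -8/5   19/15  -17/30 ]
R2 <- R2 - (-1/6)*R3:  [    0     1     0  |   1/2  -1/3  1/12 ]
Right block of [I | A^{-1}] is the inverse:
[ -8/5  19/15  -17/30 ]
[  1/2   -1/3    1/12 ]
[    1     -1     1/2 ]

inverse = [-8/5 19/15 -17/30; 1/2 -1/3 1/12; 1 -1 1/2]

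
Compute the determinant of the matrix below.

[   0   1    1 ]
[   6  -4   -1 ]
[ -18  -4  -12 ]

Forward elimination:
R1 <-> R2   (pivot in column 1 was zero)
[   6  -4   -1 ]
[   0   1    1 ]
[ -18  -4  -12 ]
R3 <- R3 - (-3)*R1:  [   0  -16  -15 ]
R3 <- R3 - (-16)*R2:  [ 0  0  1 ]
Upper-triangular form:
[ 6  -4  -1 ]
[ 0   1   1 ]
[ 0   0   1 ]
det(A) = (-1)^1 * (6) * (1) * (1) = -6  (1 row swap -> sign -1)

det(A) = -6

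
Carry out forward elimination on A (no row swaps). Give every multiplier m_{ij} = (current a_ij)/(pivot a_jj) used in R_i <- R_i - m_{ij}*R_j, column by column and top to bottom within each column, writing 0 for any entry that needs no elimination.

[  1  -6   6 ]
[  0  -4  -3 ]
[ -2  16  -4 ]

multipliers: 0, -2, -1

Forward elimination:
R2: entry in column 1 is already 0 -> m_{21} = 0 (no row operation needed)
R3 <- R3 - (-2)*R1:  [ 0  4  8 ]
R3 <- R3 - (-1)*R2:  [ 0  0  5 ]
Multipliers (in order of application): m_{21} = 0, m_{31} = -2, m_{32} = -1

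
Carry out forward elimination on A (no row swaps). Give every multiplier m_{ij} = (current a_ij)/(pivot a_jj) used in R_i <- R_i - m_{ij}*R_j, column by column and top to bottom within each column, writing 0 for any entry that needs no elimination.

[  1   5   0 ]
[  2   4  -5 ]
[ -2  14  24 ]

Forward elimination:
R2 <- R2 - (2)*R1:  [  0  -6  -5 ]
R3 <- R3 - (-2)*R1:  [  0  24  24 ]
R3 <- R3 - (-4)*R2:  [ 0  0  4 ]
Multipliers (in order of application): m_{21} = 2, m_{31} = -2, m_{32} = -4

multipliers: 2, -2, -4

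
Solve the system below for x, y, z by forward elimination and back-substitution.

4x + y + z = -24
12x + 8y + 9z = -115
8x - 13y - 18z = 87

(-4, -5, -3)

Forward elimination on [A|b]:
R2 <- R2 - (3)*R1:  [   0    5    6  -43 ]
R3 <- R3 - (2)*R1:  [   0  -15  -20  135 ]
R3 <- R3 - (-3)*R2:  [  0   0  -2   6 ]
Row echelon form:
[ 4  1   1  |  -24 ]
[ 0  5   6  |  -43 ]
[ 0  0  -2  |    6 ]
Back-substitution:
z = (6) / -2 = -3
y = (-43 - (6)*(-3)) / 5 = -5
x = (-24 - (1)*(-5) - (1)*(-3)) / 4 = -4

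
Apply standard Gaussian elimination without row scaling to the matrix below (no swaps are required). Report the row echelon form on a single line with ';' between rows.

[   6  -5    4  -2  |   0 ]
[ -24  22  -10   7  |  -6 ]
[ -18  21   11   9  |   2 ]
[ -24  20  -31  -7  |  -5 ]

Forward elimination:
R2 <- R2 - (-4)*R1:  [  0   2   6  -1  -6 ]
R3 <- R3 - (-3)*R1:  [  0   6  23   3   2 ]
R4 <- R4 - (-4)*R1:  [   0    0  -15  -15   -5 ]
R3 <- R3 - (3)*R2:  [  0   0   5   6  20 ]
R4 <- R4 - (-3)*R3:  [  0   0   0   3  55 ]
Row echelon form:
[ 6  -5  4  -2  |   0 ]
[ 0   2  6  -1  |  -6 ]
[ 0   0  5   6  |  20 ]
[ 0   0  0   3  |  55 ]

REF = [6 -5 4 -2 0; 0 2 6 -1 -6; 0 0 5 6 20; 0 0 0 3 55]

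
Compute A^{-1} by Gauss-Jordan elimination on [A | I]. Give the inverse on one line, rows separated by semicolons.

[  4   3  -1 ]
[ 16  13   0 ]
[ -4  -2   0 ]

Gauss-Jordan on [A | I]:
R1 <- (1/4)*R1:  [    1   3/4  -1/4  |   1/4     0     0 ]
R2 <- R2 - (16)*R1:  [  0   1   4  |  -4   1   0 ]
R3 <- R3 - (-4)*R1:  [  0   1  -1  |   1   0   1 ]
R1 <- R1 - (3/4)*R2:  [     1      0  -13/4  |   13/4   -3/4      0 ]
R3 <- R3 - (1)*R2:  [  0   0  -5  |   5  -1   1 ]
R3 <- (1/-5)*R3:  [    0     0     1  |    -1   1/5  -1/5 ]
R1 <- R1 - (-13/4)*R3:  [      1       0       0  |       0   -1/10  -13/20 ]
R2 <- R2 - (4)*R3:  [   0    1    0  |    0  1/5  4/5 ]
Right block of [I | A^{-1}] is the inverse:
[  0  -1/10  -13/20 ]
[  0    1/5     4/5 ]
[ -1    1/5    -1/5 ]

inverse = [0 -1/10 -13/20; 0 1/5 4/5; -1 1/5 -1/5]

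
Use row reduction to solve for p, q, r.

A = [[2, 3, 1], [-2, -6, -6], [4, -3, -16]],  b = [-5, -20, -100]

Forward elimination on [A|b]:
R2 <- R2 - (-1)*R1:  [   0   -3   -5  -25 ]
R3 <- R3 - (2)*R1:  [   0   -9  -18  -90 ]
R3 <- R3 - (3)*R2:  [   0    0   -3  -15 ]
Row echelon form:
[ 2   3   1  |   -5 ]
[ 0  -3  -5  |  -25 ]
[ 0   0  -3  |  -15 ]
Back-substitution:
r = (-15) / -3 = 5
q = (-25 - (-5)*(5)) / -3 = 0
p = (-5 - (3)*(0) - (1)*(5)) / 2 = -5

(-5, 0, 5)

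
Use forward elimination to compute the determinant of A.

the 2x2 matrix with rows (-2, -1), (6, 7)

det(A) = -8

Forward elimination:
R2 <- R2 - (-3)*R1:  [ 0  4 ]
Upper-triangular form:
[ -2  -1 ]
[  0   4 ]
det(A) = (-1)^0 * (-2) * (4) = -8  (0 row swaps -> sign +1)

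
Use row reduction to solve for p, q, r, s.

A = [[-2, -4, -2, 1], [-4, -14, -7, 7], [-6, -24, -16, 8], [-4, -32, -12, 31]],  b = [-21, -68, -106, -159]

Forward elimination on [A|b]:
R2 <- R2 - (2)*R1:  [   0   -6   -3    5  -26 ]
R3 <- R3 - (3)*R1:  [   0  -12  -10    5  -43 ]
R4 <- R4 - (2)*R1:  [    0   -24    -8    29  -117 ]
R3 <- R3 - (2)*R2:  [  0   0  -4  -5   9 ]
R4 <- R4 - (4)*R2:  [   0    0    4    9  -13 ]
R4 <- R4 - (-1)*R3:  [  0   0   0   4  -4 ]
Row echelon form:
[ -2  -4  -2   1  |  -21 ]
[  0  -6  -3   5  |  -26 ]
[  0   0  -4  -5  |    9 ]
[  0   0   0   4  |   -4 ]
Back-substitution:
s = (-4) / 4 = -1
r = (9 - (-5)*(-1)) / -4 = -1
q = (-26 - (-3)*(-1) - (5)*(-1)) / -6 = 4
p = (-21 - (-4)*(4) - (-2)*(-1) - (1)*(-1)) / -2 = 3

(3, 4, -1, -1)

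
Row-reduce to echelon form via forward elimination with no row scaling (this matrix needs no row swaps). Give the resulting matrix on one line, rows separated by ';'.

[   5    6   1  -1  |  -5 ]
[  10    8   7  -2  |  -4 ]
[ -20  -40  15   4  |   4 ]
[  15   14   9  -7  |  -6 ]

REF = [5 6 1 -1 -5; 0 -4 5 0 6; 0 0 -1 0 -40; 0 0 0 -4 -37]

Forward elimination:
R2 <- R2 - (2)*R1:  [  0  -4   5   0   6 ]
R3 <- R3 - (-4)*R1:  [   0  -16   19    0  -16 ]
R4 <- R4 - (3)*R1:  [  0  -4   6  -4   9 ]
R3 <- R3 - (4)*R2:  [   0    0   -1    0  -40 ]
R4 <- R4 - (1)*R2:  [  0   0   1  -4   3 ]
R4 <- R4 - (-1)*R3:  [   0    0    0   -4  -37 ]
Row echelon form:
[ 5   6   1  -1  |   -5 ]
[ 0  -4   5   0  |    6 ]
[ 0   0  -1   0  |  -40 ]
[ 0   0   0  -4  |  -37 ]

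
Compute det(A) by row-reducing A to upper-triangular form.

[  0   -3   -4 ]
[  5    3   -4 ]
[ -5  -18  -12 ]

det(A) = 60

Forward elimination:
R1 <-> R2   (pivot in column 1 was zero)
[  5    3   -4 ]
[  0   -3   -4 ]
[ -5  -18  -12 ]
R3 <- R3 - (-1)*R1:  [   0  -15  -16 ]
R3 <- R3 - (5)*R2:  [ 0  0  4 ]
Upper-triangular form:
[ 5   3  -4 ]
[ 0  -3  -4 ]
[ 0   0   4 ]
det(A) = (-1)^1 * (5) * (-3) * (4) = 60  (1 row swap -> sign -1)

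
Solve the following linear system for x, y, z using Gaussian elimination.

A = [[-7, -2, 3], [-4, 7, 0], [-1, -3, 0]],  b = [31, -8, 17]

(-5, -4, -4)

Forward elimination on [A|b]:
R2 <- R2 - (4/7)*R1:  [      0    57/7   -12/7  -180/7 ]
R3 <- R3 - (1/7)*R1:  [     0  -19/7   -3/7   88/7 ]
R3 <- R3 - (-1/3)*R2:  [  0   0  -1   4 ]
Row echelon form:
[ -7    -2      3  |      31 ]
[  0  57/7  -12/7  |  -180/7 ]
[  0     0     -1  |       4 ]
Back-substitution:
z = (4) / -1 = -4
y = (-180/7 - (-12/7)*(-4)) / (57/7) = -4
x = (31 - (-2)*(-4) - (3)*(-4)) / -7 = -5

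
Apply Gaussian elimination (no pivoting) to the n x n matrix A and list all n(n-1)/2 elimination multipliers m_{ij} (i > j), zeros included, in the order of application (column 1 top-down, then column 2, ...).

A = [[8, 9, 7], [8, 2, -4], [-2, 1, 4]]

Forward elimination:
R2 <- R2 - (1)*R1:  [   0   -7  -11 ]
R3 <- R3 - (-1/4)*R1:  [    0  13/4  23/4 ]
R3 <- R3 - (-13/28)*R2:  [    0     0  9/14 ]
Multipliers (in order of application): m_{21} = 1, m_{31} = -1/4, m_{32} = -13/28

multipliers: 1, -1/4, -13/28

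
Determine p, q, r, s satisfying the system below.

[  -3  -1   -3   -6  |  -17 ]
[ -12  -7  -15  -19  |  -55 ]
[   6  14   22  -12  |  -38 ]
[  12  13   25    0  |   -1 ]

(4, 2, -3, 2)

Forward elimination on [A|b]:
R2 <- R2 - (4)*R1:  [  0  -3  -3   5  13 ]
R3 <- R3 - (-2)*R1:  [   0   12   16  -24  -72 ]
R4 <- R4 - (-4)*R1:  [   0    9   13  -24  -69 ]
R3 <- R3 - (-4)*R2:  [   0    0    4   -4  -20 ]
R4 <- R4 - (-3)*R2:  [   0    0    4   -9  -30 ]
R4 <- R4 - (1)*R3:  [   0    0    0   -5  -10 ]
Row echelon form:
[ -3  -1  -3  -6  |  -17 ]
[  0  -3  -3   5  |   13 ]
[  0   0   4  -4  |  -20 ]
[  0   0   0  -5  |  -10 ]
Back-substitution:
s = (-10) / -5 = 2
r = (-20 - (-4)*(2)) / 4 = -3
q = (13 - (-3)*(-3) - (5)*(2)) / -3 = 2
p = (-17 - (-1)*(2) - (-3)*(-3) - (-6)*(2)) / -3 = 4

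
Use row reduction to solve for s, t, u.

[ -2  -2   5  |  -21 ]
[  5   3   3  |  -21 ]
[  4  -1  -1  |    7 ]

(0, -2, -5)

Forward elimination on [A|b]:
R2 <- R2 - (-5/2)*R1:  [      0      -2    31/2  -147/2 ]
R3 <- R3 - (-2)*R1:  [   0   -5    9  -35 ]
R3 <- R3 - (5/2)*R2:  [      0       0  -119/4   595/4 ]
Row echelon form:
[ -2  -2       5  |     -21 ]
[  0  -2    31/2  |  -147/2 ]
[  0   0  -119/4  |   595/4 ]
Back-substitution:
u = (595/4) / (-119/4) = -5
t = (-147/2 - (31/2)*(-5)) / -2 = -2
s = (-21 - (-2)*(-2) - (5)*(-5)) / -2 = 0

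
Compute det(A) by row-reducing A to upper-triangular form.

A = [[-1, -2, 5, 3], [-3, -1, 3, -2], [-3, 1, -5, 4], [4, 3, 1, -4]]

Forward elimination:
R2 <- R2 - (3)*R1:  [   0    5  -12  -11 ]
R3 <- R3 - (3)*R1:  [   0    7  -20   -5 ]
R4 <- R4 - (-4)*R1:  [  0  -5  21   8 ]
R3 <- R3 - (7/5)*R2:  [     0      0  -16/5   52/5 ]
R4 <- R4 - (-1)*R2:  [  0   0   9  -3 ]
R4 <- R4 - (-45/16)*R3:  [     0      0      0  105/4 ]
Upper-triangular form:
[ -1  -2      5      3 ]
[  0   5    -12    -11 ]
[  0   0  -16/5   52/5 ]
[  0   0      0  105/4 ]
det(A) = (-1)^0 * (-1) * (5) * (-16/5) * (105/4) = 420  (0 row swaps -> sign +1)

det(A) = 420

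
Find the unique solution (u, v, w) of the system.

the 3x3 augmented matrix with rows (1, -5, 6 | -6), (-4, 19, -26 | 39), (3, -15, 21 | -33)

(-1, -5, -5)

Forward elimination on [A|b]:
R2 <- R2 - (-4)*R1:  [  0  -1  -2  15 ]
R3 <- R3 - (3)*R1:  [   0    0    3  -15 ]
Row echelon form:
[ 1  -5   6  |   -6 ]
[ 0  -1  -2  |   15 ]
[ 0   0   3  |  -15 ]
Back-substitution:
w = (-15) / 3 = -5
v = (15 - (-2)*(-5)) / -1 = -5
u = (-6 - (-5)*(-5) - (6)*(-5)) / 1 = -1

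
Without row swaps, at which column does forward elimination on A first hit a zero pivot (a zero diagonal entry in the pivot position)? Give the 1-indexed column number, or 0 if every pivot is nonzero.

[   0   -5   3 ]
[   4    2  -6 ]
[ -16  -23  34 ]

first zero-pivot column = 1

Naive forward elimination:
Pivot entry (1,1) is zero but row 2 has 4 in column 1 -> naive elimination stops; a row interchange (e.g. R1 <-> R2) would be required here.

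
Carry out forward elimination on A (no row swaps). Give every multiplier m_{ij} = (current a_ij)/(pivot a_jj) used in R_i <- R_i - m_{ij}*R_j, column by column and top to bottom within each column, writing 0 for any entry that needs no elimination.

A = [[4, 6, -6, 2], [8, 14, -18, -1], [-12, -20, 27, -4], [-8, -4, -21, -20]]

Forward elimination:
R2 <- R2 - (2)*R1:  [  0   2  -6  -5 ]
R3 <- R3 - (-3)*R1:  [  0  -2   9   2 ]
R4 <- R4 - (-2)*R1:  [   0    8  -33  -16 ]
R3 <- R3 - (-1)*R2:  [  0   0   3  -3 ]
R4 <- R4 - (4)*R2:  [  0   0  -9   4 ]
R4 <- R4 - (-3)*R3:  [  0   0   0  -5 ]
Multipliers (in order of application): m_{21} = 2, m_{31} = -3, m_{41} = -2, m_{32} = -1, m_{42} = 4, m_{43} = -3

multipliers: 2, -3, -2, -1, 4, -3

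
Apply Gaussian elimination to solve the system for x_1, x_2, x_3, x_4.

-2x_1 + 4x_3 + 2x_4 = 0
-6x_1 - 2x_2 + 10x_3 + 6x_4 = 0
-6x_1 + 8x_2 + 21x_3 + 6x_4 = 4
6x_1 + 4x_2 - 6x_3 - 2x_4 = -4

(5, -4, 4, -3)

Forward elimination on [A|b]:
R2 <- R2 - (3)*R1:  [  0  -2  -2   0   0 ]
R3 <- R3 - (3)*R1:  [ 0  8  9  0  4 ]
R4 <- R4 - (-3)*R1:  [  0   4   6   4  -4 ]
R3 <- R3 - (-4)*R2:  [ 0  0  1  0  4 ]
R4 <- R4 - (-2)*R2:  [  0   0   2   4  -4 ]
R4 <- R4 - (2)*R3:  [   0    0    0    4  -12 ]
Row echelon form:
[ -2   0   4  2  |    0 ]
[  0  -2  -2  0  |    0 ]
[  0   0   1  0  |    4 ]
[  0   0   0  4  |  -12 ]
Back-substitution:
x_4 = (-12) / 4 = -3
x_3 = (4) / 1 = 4
x_2 = (0 - (-2)*(4)) / -2 = -4
x_1 = (0 - (4)*(4) - (2)*(-3)) / -2 = 5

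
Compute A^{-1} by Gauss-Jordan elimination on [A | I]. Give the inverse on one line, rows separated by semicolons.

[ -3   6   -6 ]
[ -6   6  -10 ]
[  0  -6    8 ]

Gauss-Jordan on [A | I]:
R1 <- (1/-3)*R1:  [    1    -2     2  |  -1/3     0     0 ]
R2 <- R2 - (-6)*R1:  [  0  -6   2  |  -2   1   0 ]
R2 <- (1/-6)*R2:  [    0     1  -1/3  |   1/3  -1/6     0 ]
R1 <- R1 - (-2)*R2:  [    1     0   4/3  |   1/3  -1/3     0 ]
R3 <- R3 - (-6)*R2:  [  0   0   6  |   2  -1   1 ]
R3 <- (1/6)*R3:  [    0     0     1  |   1/3  -1/6   1/6 ]
R1 <- R1 - (4/3)*R3:  [    1     0     0  |  -1/9  -1/9  -2/9 ]
R2 <- R2 - (-1/3)*R3:  [    0     1     0  |   4/9  -2/9  1/18 ]
Right block of [I | A^{-1}] is the inverse:
[ -1/9  -1/9  -2/9 ]
[  4/9  -2/9  1/18 ]
[  1/3  -1/6   1/6 ]

inverse = [-1/9 -1/9 -2/9; 4/9 -2/9 1/18; 1/3 -1/6 1/6]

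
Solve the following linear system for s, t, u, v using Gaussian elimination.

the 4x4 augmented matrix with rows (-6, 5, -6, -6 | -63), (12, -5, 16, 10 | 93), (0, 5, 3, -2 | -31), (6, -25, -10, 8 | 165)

(5, -3, -2, 5)

Forward elimination on [A|b]:
R2 <- R2 - (-2)*R1:  [   0    5    4   -2  -33 ]
R4 <- R4 - (-1)*R1:  [   0  -20  -16    2  102 ]
R3 <- R3 - (1)*R2:  [  0   0  -1   0   2 ]
R4 <- R4 - (-4)*R2:  [   0    0    0   -6  -30 ]
Row echelon form:
[ -6  5  -6  -6  |  -63 ]
[  0  5   4  -2  |  -33 ]
[  0  0  -1   0  |    2 ]
[  0  0   0  -6  |  -30 ]
Back-substitution:
v = (-30) / -6 = 5
u = (2) / -1 = -2
t = (-33 - (4)*(-2) - (-2)*(5)) / 5 = -3
s = (-63 - (5)*(-3) - (-6)*(-2) - (-6)*(5)) / -6 = 5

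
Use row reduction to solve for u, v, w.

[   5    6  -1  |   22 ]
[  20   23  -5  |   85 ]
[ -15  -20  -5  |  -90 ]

Forward elimination on [A|b]:
R2 <- R2 - (4)*R1:  [  0  -1  -1  -3 ]
R3 <- R3 - (-3)*R1:  [   0   -2   -8  -24 ]
R3 <- R3 - (2)*R2:  [   0    0   -6  -18 ]
Row echelon form:
[ 5   6  -1  |   22 ]
[ 0  -1  -1  |   -3 ]
[ 0   0  -6  |  -18 ]
Back-substitution:
w = (-18) / -6 = 3
v = (-3 - (-1)*(3)) / -1 = 0
u = (22 - (6)*(0) - (-1)*(3)) / 5 = 5

(5, 0, 3)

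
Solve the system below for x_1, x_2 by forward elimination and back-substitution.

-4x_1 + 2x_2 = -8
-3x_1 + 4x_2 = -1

Forward elimination on [A|b]:
R2 <- R2 - (3/4)*R1:  [   0  5/2    5 ]
Row echelon form:
[ -4    2  |  -8 ]
[  0  5/2  |   5 ]
Back-substitution:
x_2 = (5) / (5/2) = 2
x_1 = (-8 - (2)*(2)) / -4 = 3

(3, 2)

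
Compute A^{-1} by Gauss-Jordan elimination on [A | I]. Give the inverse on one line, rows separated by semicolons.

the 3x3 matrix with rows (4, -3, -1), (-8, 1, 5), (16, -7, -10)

Gauss-Jordan on [A | I]:
R1 <- (1/4)*R1:  [    1  -3/4  -1/4  |   1/4     0     0 ]
R2 <- R2 - (-8)*R1:  [  0  -5   3  |   2   1   0 ]
R3 <- R3 - (16)*R1:  [  0   5  -6  |  -4   0   1 ]
R2 <- (1/-5)*R2:  [    0     1  -3/5  |  -2/5  -1/5     0 ]
R1 <- R1 - (-3/4)*R2:  [     1      0  -7/10  |  -1/20  -3/20      0 ]
R3 <- R3 - (5)*R2:  [  0   0  -3  |  -2   1   1 ]
R3 <- (1/-3)*R3:  [    0     0     1  |   2/3  -1/3  -1/3 ]
R1 <- R1 - (-7/10)*R3:  [      1       0       0  |    5/12  -23/60   -7/30 ]
R2 <- R2 - (-3/5)*R3:  [    0     1     0  |     0  -2/5  -1/5 ]
Right block of [I | A^{-1}] is the inverse:
[ 5/12  -23/60  -7/30 ]
[    0    -2/5   -1/5 ]
[  2/3    -1/3   -1/3 ]

inverse = [5/12 -23/60 -7/30; 0 -2/5 -1/5; 2/3 -1/3 -1/3]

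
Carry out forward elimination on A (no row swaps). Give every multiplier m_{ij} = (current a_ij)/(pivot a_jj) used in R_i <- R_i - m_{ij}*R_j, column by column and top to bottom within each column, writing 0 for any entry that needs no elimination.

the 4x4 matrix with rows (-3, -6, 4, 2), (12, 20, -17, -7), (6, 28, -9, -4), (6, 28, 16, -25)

Forward elimination:
R2 <- R2 - (-4)*R1:  [  0  -4  -1   1 ]
R3 <- R3 - (-2)*R1:  [  0  16  -1   0 ]
R4 <- R4 - (-2)*R1:  [   0   16   24  -21 ]
R3 <- R3 - (-4)*R2:  [  0   0  -5   4 ]
R4 <- R4 - (-4)*R2:  [   0    0   20  -17 ]
R4 <- R4 - (-4)*R3:  [  0   0   0  -1 ]
Multipliers (in order of application): m_{21} = -4, m_{31} = -2, m_{41} = -2, m_{32} = -4, m_{42} = -4, m_{43} = -4

multipliers: -4, -2, -2, -4, -4, -4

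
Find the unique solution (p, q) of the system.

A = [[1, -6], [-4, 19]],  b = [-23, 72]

(1, 4)

Forward elimination on [A|b]:
R2 <- R2 - (-4)*R1:  [   0   -5  -20 ]
Row echelon form:
[ 1  -6  |  -23 ]
[ 0  -5  |  -20 ]
Back-substitution:
q = (-20) / -5 = 4
p = (-23 - (-6)*(4)) / 1 = 1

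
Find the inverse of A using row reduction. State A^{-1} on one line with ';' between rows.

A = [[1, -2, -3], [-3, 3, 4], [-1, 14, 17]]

inverse = [-5/18 -4/9 1/18; 47/18 7/9 5/18; -13/6 -2/3 -1/6]

Gauss-Jordan on [A | I]:
R2 <- R2 - (-3)*R1:  [  0  -3  -5  |   3   1   0 ]
R3 <- R3 - (-1)*R1:  [  0  12  14  |   1   0   1 ]
R2 <- (1/-3)*R2:  [    0     1   5/3  |    -1  -1/3     0 ]
R1 <- R1 - (-2)*R2:  [    1     0   1/3  |    -1  -2/3     0 ]
R3 <- R3 - (12)*R2:  [  0   0  -6  |  13   4   1 ]
R3 <- (1/-6)*R3:  [     0      0      1  |  -13/6   -2/3   -1/6 ]
R1 <- R1 - (1/3)*R3:  [     1      0      0  |  -5/18   -4/9   1/18 ]
R2 <- R2 - (5/3)*R3:  [     0      1      0  |  47/18    7/9   5/18 ]
Right block of [I | A^{-1}] is the inverse:
[ -5/18  -4/9  1/18 ]
[ 47/18   7/9  5/18 ]
[ -13/6  -2/3  -1/6 ]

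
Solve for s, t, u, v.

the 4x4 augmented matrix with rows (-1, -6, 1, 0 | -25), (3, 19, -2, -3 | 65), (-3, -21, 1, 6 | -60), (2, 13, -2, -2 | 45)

Forward elimination on [A|b]:
R2 <- R2 - (-3)*R1:  [   0    1    1   -3  -10 ]
R3 <- R3 - (3)*R1:  [  0  -3  -2   6  15 ]
R4 <- R4 - (-2)*R1:  [  0   1   0  -2  -5 ]
R3 <- R3 - (-3)*R2:  [   0    0    1   -3  -15 ]
R4 <- R4 - (1)*R2:  [  0   0  -1   1   5 ]
R4 <- R4 - (-1)*R3:  [   0    0    0   -2  -10 ]
Row echelon form:
[ -1  -6  1   0  |  -25 ]
[  0   1  1  -3  |  -10 ]
[  0   0  1  -3  |  -15 ]
[  0   0  0  -2  |  -10 ]
Back-substitution:
v = (-10) / -2 = 5
u = (-15 - (-3)*(5)) / 1 = 0
t = (-10 - (1)*(0) - (-3)*(5)) / 1 = 5
s = (-25 - (-6)*(5) - (1)*(0)) / -1 = -5

(-5, 5, 0, 5)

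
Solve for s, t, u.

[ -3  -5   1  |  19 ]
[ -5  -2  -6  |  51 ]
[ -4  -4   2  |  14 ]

(-3, -3, -5)

Forward elimination on [A|b]:
R2 <- R2 - (5/3)*R1:  [     0   19/3  -23/3   58/3 ]
R3 <- R3 - (4/3)*R1:  [     0    8/3    2/3  -34/3 ]
R3 <- R3 - (8/19)*R2:  [       0        0    74/19  -370/19 ]
Row echelon form:
[ -3    -5      1  |       19 ]
[  0  19/3  -23/3  |     58/3 ]
[  0     0  74/19  |  -370/19 ]
Back-substitution:
u = (-370/19) / (74/19) = -5
t = (58/3 - (-23/3)*(-5)) / (19/3) = -3
s = (19 - (-5)*(-3) - (1)*(-5)) / -3 = -3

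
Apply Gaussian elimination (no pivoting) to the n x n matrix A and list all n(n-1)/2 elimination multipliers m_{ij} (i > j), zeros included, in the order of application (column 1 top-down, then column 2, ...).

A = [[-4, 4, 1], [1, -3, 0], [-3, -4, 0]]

multipliers: -1/4, 3/4, 7/2

Forward elimination:
R2 <- R2 - (-1/4)*R1:  [   0   -2  1/4 ]
R3 <- R3 - (3/4)*R1:  [    0    -7  -3/4 ]
R3 <- R3 - (7/2)*R2:  [     0      0  -13/8 ]
Multipliers (in order of application): m_{21} = -1/4, m_{31} = 3/4, m_{32} = 7/2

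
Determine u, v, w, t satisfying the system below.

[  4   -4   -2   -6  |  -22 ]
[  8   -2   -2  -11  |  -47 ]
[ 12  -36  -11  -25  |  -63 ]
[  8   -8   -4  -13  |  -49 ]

Forward elimination on [A|b]:
R2 <- R2 - (2)*R1:  [  0   6   2   1  -3 ]
R3 <- R3 - (3)*R1:  [   0  -24   -5   -7    3 ]
R4 <- R4 - (2)*R1:  [  0   0   0  -1  -5 ]
R3 <- R3 - (-4)*R2:  [  0   0   3  -3  -9 ]
Row echelon form:
[ 4  -4  -2  -6  |  -22 ]
[ 0   6   2   1  |   -3 ]
[ 0   0   3  -3  |   -9 ]
[ 0   0   0  -1  |   -5 ]
Back-substitution:
t = (-5) / -1 = 5
w = (-9 - (-3)*(5)) / 3 = 2
v = (-3 - (2)*(2) - (1)*(5)) / 6 = -2
u = (-22 - (-4)*(-2) - (-2)*(2) - (-6)*(5)) / 4 = 1

(1, -2, 2, 5)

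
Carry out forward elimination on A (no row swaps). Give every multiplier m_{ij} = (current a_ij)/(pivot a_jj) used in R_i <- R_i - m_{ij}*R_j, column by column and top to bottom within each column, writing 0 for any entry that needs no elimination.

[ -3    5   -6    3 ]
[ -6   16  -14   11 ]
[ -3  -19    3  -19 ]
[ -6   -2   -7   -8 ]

Forward elimination:
R2 <- R2 - (2)*R1:  [  0   6  -2   5 ]
R3 <- R3 - (1)*R1:  [   0  -24    9  -22 ]
R4 <- R4 - (2)*R1:  [   0  -12    5  -14 ]
R3 <- R3 - (-4)*R2:  [  0   0   1  -2 ]
R4 <- R4 - (-2)*R2:  [  0   0   1  -4 ]
R4 <- R4 - (1)*R3:  [  0   0   0  -2 ]
Multipliers (in order of application): m_{21} = 2, m_{31} = 1, m_{41} = 2, m_{32} = -4, m_{42} = -2, m_{43} = 1

multipliers: 2, 1, 2, -4, -2, 1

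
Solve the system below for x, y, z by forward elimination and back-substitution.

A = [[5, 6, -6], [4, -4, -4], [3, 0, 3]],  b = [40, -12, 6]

(2, 5, 0)

Forward elimination on [A|b]:
R2 <- R2 - (4/5)*R1:  [     0  -44/5    4/5    -44 ]
R3 <- R3 - (3/5)*R1:  [     0  -18/5   33/5    -18 ]
R3 <- R3 - (9/22)*R2:  [     0      0  69/11      0 ]
Row echelon form:
[ 5      6     -6  |   40 ]
[ 0  -44/5    4/5  |  -44 ]
[ 0      0  69/11  |    0 ]
Back-substitution:
z = (0) / (69/11) = 0
y = (-44 - (4/5)*(0)) / (-44/5) = 5
x = (40 - (6)*(5) - (-6)*(0)) / 5 = 2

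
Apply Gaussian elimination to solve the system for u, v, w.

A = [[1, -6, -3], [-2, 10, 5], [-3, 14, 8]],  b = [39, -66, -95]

(3, -5, -2)

Forward elimination on [A|b]:
R2 <- R2 - (-2)*R1:  [  0  -2  -1  12 ]
R3 <- R3 - (-3)*R1:  [  0  -4  -1  22 ]
R3 <- R3 - (2)*R2:  [  0   0   1  -2 ]
Row echelon form:
[ 1  -6  -3  |  39 ]
[ 0  -2  -1  |  12 ]
[ 0   0   1  |  -2 ]
Back-substitution:
w = (-2) / 1 = -2
v = (12 - (-1)*(-2)) / -2 = -5
u = (39 - (-6)*(-5) - (-3)*(-2)) / 1 = 3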